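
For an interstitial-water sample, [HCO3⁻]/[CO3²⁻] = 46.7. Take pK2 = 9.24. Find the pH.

pH = 7.57

From K2 = [H⁺][CO3²⁻]/[HCO3⁻]:  pH = pK2 − log₁₀([HCO3⁻]/[CO3²⁻])
log₁₀(46.7) = +1.669
pH = 9.24 − (+1.669) = 7.57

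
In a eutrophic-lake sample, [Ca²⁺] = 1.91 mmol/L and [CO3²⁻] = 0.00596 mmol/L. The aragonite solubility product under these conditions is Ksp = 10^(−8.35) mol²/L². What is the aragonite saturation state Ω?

Ksp = 10^(−8.35) = 4.467×10^-9
Ω = [Ca²⁺][CO3²⁻]/Ksp = (1.91×10^-3)(0.00596×10^-3) / 4.467×10^-9 = 2.55

Ω = 2.55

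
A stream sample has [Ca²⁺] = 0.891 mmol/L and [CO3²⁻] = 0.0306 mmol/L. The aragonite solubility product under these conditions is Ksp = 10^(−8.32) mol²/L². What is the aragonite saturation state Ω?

Ω = 5.70

Ksp = 10^(−8.32) = 4.786×10^-9
Ω = [Ca²⁺][CO3²⁻]/Ksp = (0.891×10^-3)(0.0306×10^-3) / 4.786×10^-9 = 5.70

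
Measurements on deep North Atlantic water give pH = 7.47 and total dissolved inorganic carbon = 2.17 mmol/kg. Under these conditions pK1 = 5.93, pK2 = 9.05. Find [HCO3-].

[HCO3⁻] = 2.06 mmol/kg

α₁ = 1 / (1 + [H⁺]/K1 + K2/[H⁺]) = 1 / (1 + 10^-1.54 + 10^-1.58)
   = 1 / (1 + 0.028840 + 0.026303) = 1/1.0551 = 0.9477
[HCO3⁻] = α₁ × DIC = 0.9477 × 2.17 = 2.06 mmol/kg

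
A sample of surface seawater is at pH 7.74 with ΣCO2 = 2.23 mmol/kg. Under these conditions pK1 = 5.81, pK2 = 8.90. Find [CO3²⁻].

α₂ = 1 / (1 + [H⁺]/K2 + [H⁺]²/(K1K2)) = 1 / (1 + 10^+1.16 + 10^-0.77)
   = 1 / (1 + 14.454 + 0.16982) = 1/15.624 = 0.06400
[CO3²⁻] = α₂ × DIC = 0.06400 × 2.23 = 0.143 mmol/kg

[CO3²⁻] = 0.143 mmol/kg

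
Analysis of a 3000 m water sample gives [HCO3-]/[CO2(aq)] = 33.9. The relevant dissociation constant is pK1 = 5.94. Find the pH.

pH = 7.47

From K1 = [H⁺][HCO3-]/[CO2(aq)]:  pH = pK1 + log₁₀([HCO3-]/[CO2(aq)])
log₁₀(33.9) = +1.530
pH = 5.94 + (+1.530) = 7.47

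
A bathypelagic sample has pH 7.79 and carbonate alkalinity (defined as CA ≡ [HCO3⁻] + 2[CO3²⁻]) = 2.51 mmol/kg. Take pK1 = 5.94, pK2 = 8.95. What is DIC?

CA = [HCO3⁻] + 2[CO3²⁻] = (α₁ + 2α₂)·DIC
At pH 7.79: [H⁺]/K1 = 10^-1.85 = 0.014125, K2/[H⁺] = 10^-1.16 = 0.069183
α₁ = 1/(1 + 0.014125 + 0.069183) = 1/1.0833 = 0.9231; α₂ = α₁·K2/[H⁺] = 0.06386
α₁ + 2α₂ = 1.0508
DIC = CA / (α₁ + 2α₂) = 2.51 / 1.0508 = 2.39 mmol/kg

DIC = 2.39 mmol/kg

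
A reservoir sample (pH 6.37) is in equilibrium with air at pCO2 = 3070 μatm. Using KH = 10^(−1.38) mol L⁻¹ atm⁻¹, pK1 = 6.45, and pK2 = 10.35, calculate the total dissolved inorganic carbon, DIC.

DIC = 0.234 mmol/L

[CO2*] = KH · pCO2 = 10^(−1.38) × 3070×10^-6 = 1.280×10^-4 mol/L
α₀ = 1/(1 + K1/[H⁺] + K1K2/[H⁺]²) = 1/(1 + 10^-0.08 + 10^-4.06) = 0.5459
DIC = [CO2*]/α₀ = 1.280×10^-4 / 0.5459 = 0.234 mmol/L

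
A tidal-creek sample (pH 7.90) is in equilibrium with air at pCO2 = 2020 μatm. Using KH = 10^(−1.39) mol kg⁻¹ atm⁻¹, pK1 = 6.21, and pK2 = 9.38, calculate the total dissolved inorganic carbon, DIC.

[CO2*] = KH · pCO2 = 10^(−1.39) × 2020×10^-6 = 8.229×10^-5 mol/kg
α₀ = 1/(1 + K1/[H⁺] + K1K2/[H⁺]²) = 1/(1 + 10^+1.69 + 10^+0.21) = 0.01938
DIC = [CO2*]/α₀ = 8.229×10^-5 / 0.01938 = 4.25 mmol/kg

DIC = 4.25 mmol/kg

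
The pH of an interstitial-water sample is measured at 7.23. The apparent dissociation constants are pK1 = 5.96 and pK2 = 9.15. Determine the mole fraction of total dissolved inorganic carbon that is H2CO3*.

α₀ = 0.0504

α₀ = 1 / (1 + K1/[H⁺] + K1K2/[H⁺]²) = 1 / (1 + 10^+1.27 + 10^-0.65)
   = 1 / (1 + 18.621 + 0.22387) = 1/19.845 = 0.05039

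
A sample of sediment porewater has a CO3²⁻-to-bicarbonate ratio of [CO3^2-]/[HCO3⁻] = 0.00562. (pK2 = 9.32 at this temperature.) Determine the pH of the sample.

pH = 7.07

From K2 = [H⁺][CO3^2-]/[HCO3⁻]:  pH = pK2 + log₁₀([CO3^2-]/[HCO3⁻])
log₁₀(0.00562) = -2.250
pH = 9.32 + (-2.250) = 7.07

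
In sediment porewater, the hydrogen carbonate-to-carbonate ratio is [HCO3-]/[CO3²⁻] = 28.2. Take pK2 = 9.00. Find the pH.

From K2 = [H⁺][CO3²⁻]/[HCO3-]:  pH = pK2 − log₁₀([HCO3-]/[CO3²⁻])
log₁₀(28.2) = +1.450
pH = 9.00 − (+1.450) = 7.55

pH = 7.55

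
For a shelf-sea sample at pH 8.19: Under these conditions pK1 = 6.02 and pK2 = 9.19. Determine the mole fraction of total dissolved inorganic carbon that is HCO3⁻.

α₁ = 0.904

α₁ = 1 / (1 + [H⁺]/K1 + K2/[H⁺]) = 1 / (1 + 10^-2.17 + 10^-1.00)
   = 1 / (1 + 0.0067608 + 0.10000) = 1/1.1068 = 0.9035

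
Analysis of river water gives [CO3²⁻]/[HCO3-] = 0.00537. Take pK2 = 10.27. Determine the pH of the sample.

pH = 8.00

From K2 = [H⁺][CO3²⁻]/[HCO3-]:  pH = pK2 + log₁₀([CO3²⁻]/[HCO3-])
log₁₀(0.00537) = -2.270
pH = 10.27 + (-2.270) = 8.00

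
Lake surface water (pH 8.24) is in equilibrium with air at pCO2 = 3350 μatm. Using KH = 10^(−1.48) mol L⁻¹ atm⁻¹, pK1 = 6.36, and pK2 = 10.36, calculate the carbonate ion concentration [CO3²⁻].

[CO3²⁻] = 0.0638 mmol/L

[CO2*] = KH · pCO2 = 10^(−1.48) × 3350×10^-6 = 1.109×10^-4 mol/L
α₀ = 1/(1 + K1/[H⁺] + K1K2/[H⁺]²) = 1/(1 + 10^+1.88 + 10^-0.24) = 0.01291
DIC = [CO2*]/α₀ = 1.109×10^-4 / 0.01291 = 8.590 mmol/L
[CO3²⁻] = α₂·DIC; α₂ = 0.007431, so [CO3²⁻] = 0.007431 × 8.590 = 0.0638 mmol/L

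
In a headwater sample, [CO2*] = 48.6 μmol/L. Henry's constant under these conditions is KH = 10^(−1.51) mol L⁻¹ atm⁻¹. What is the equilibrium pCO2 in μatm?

pCO2 = 1570 μatm

KH = 10^(−1.51) = 3.090×10^-2 mol L⁻¹ atm⁻¹
pCO2 = [CO2*]/KH = 48.6×10^-6 / 3.090×10^-2 = 1.57×10^-3 atm = 1570 μatm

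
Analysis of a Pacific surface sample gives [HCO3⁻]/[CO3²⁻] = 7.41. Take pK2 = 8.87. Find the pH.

From K2 = [H⁺][CO3²⁻]/[HCO3⁻]:  pH = pK2 − log₁₀([HCO3⁻]/[CO3²⁻])
log₁₀(7.41) = +0.870
pH = 8.87 − (+0.870) = 8.00

pH = 8.00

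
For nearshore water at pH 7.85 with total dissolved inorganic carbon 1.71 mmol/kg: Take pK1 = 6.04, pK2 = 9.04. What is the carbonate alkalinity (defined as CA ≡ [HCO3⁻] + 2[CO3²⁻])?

CA = [HCO3⁻] + 2[CO3²⁻] = (α₁ + 2α₂)·DIC
At pH 7.85: [H⁺]/K1 = 10^-1.81 = 0.015488, K2/[H⁺] = 10^-1.19 = 0.064565
α₁ = 1/(1 + 0.015488 + 0.064565) = 1/1.0801 = 0.9259; α₂ = α₁·K2/[H⁺] = 0.05978
α₁ + 2α₂ = 1.0454
CA = 1.0454 × 1.71 = 1.79 mmol/kg

CA = 1.79 mmol/kg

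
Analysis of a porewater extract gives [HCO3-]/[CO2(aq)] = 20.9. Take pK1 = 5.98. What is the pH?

pH = 7.30

From K1 = [H⁺][HCO3-]/[CO2(aq)]:  pH = pK1 + log₁₀([HCO3-]/[CO2(aq)])
log₁₀(20.9) = +1.320
pH = 5.98 + (+1.320) = 7.30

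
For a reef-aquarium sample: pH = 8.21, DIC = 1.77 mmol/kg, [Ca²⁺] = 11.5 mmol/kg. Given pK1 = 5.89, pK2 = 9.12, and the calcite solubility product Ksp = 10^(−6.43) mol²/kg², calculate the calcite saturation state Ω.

Ω = 5.98

α₂ = 1 / (1 + [H⁺]/K2 + [H⁺]²/(K1K2)) = 1 / (1 + 10^+0.91 + 10^-1.41)
   = 1 / (1 + 8.1283 + 0.038905) = 1/9.1672 = 0.1091
[CO3²⁻] = α₂ × DIC = 0.1091 × 1.77 = 0.1931 mmol/kg
Ksp = 10^(−6.43) = 3.715×10^-7
Ω = [Ca²⁺][CO3²⁻]/Ksp = (11.5×10^-3)(1.931×10^-4) / 3.715×10^-7 = 5.98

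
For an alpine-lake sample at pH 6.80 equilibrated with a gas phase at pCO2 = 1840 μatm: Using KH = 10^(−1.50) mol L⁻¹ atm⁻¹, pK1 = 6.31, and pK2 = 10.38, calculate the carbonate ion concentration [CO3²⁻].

[CO2*] = KH · pCO2 = 10^(−1.50) × 1840×10^-6 = 5.819×10^-5 mol/L
α₀ = 1/(1 + K1/[H⁺] + K1K2/[H⁺]²) = 1/(1 + 10^+0.49 + 10^-3.09) = 0.2444
DIC = [CO2*]/α₀ = 5.819×10^-5 / 0.2444 = 0.2380 mmol/L
[CO3²⁻] = α₂·DIC; α₂ = 0.0001987, so [CO3²⁻] = 0.0001987 × 0.2380 = 4.73×10^-5 mmol/L = 0.0473 μmol/L

[CO3²⁻] = 0.0473 μmol/L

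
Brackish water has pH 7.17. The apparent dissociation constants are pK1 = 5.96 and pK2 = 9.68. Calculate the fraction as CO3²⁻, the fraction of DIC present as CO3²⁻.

α₂ = 0.00290

α₂ = 1 / (1 + [H⁺]/K2 + [H⁺]²/(K1K2)) = 1 / (1 + 10^+2.51 + 10^+1.30)
   = 1 / (1 + 323.59 + 19.953) = 1/344.55 = 0.002902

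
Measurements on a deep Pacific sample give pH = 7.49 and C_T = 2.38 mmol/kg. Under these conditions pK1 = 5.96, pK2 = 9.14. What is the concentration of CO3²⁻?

[CO3²⁻] = 0.0507 mmol/kg

α₂ = 1 / (1 + [H⁺]/K2 + [H⁺]²/(K1K2)) = 1 / (1 + 10^+1.65 + 10^+0.12)
   = 1 / (1 + 44.668 + 1.3183) = 1/46.987 = 0.02128
[CO3²⁻] = α₂ × DIC = 0.02128 × 2.38 = 0.0507 mmol/kg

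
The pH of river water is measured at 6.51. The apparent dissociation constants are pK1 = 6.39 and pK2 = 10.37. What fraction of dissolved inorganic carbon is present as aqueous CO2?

α₀ = 1 / (1 + K1/[H⁺] + K1K2/[H⁺]²) = 1 / (1 + 10^+0.12 + 10^-3.74)
   = 1 / (1 + 1.3183 + 0.00018197) = 1/2.3184 = 0.4313

α₀ = 0.431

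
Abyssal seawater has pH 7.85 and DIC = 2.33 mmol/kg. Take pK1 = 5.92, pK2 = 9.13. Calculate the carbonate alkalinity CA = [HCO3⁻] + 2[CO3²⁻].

CA = 2.42 mmol/kg

CA = [HCO3⁻] + 2[CO3²⁻] = (α₁ + 2α₂)·DIC
At pH 7.85: [H⁺]/K1 = 10^-1.93 = 0.011749, K2/[H⁺] = 10^-1.28 = 0.052481
α₁ = 1/(1 + 0.011749 + 0.052481) = 1/1.0642 = 0.9396; α₂ = α₁·K2/[H⁺] = 0.04931
α₁ + 2α₂ = 1.0383
CA = 1.0383 × 2.33 = 2.42 mmol/kg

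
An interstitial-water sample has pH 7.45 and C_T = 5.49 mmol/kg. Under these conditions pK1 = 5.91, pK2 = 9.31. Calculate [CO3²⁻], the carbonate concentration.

α₂ = 1 / (1 + [H⁺]/K2 + [H⁺]²/(K1K2)) = 1 / (1 + 10^+1.86 + 10^+0.32)
   = 1 / (1 + 72.444 + 2.0893) = 1/75.533 = 0.01324
[CO3²⁻] = α₂ × DIC = 0.01324 × 5.49 = 0.0727 mmol/kg

[CO3²⁻] = 0.0727 mmol/kg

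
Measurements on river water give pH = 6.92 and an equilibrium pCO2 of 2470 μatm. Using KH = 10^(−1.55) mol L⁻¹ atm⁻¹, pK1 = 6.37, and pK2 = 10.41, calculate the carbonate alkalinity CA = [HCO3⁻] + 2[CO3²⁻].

CA = 0.247 mmol/L

[CO2*] = KH · pCO2 = 10^(−1.55) × 2470×10^-6 = 6.961×10^-5 mol/L
α₀ = 1/(1 + K1/[H⁺] + K1K2/[H⁺]²) = 1/(1 + 10^+0.55 + 10^-2.94) = 0.2198
DIC = [CO2*]/α₀ = 6.961×10^-5 / 0.2198 = 0.3167 mmol/L
CA = (α₁ + 2α₂)·DIC = (0.7799 + 2×0.0002524) × 0.3167 = 0.247 mmol/L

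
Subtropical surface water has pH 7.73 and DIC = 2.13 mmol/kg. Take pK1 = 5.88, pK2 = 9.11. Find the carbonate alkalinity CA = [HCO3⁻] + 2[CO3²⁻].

CA = 2.19 mmol/kg

CA = [HCO3⁻] + 2[CO3²⁻] = (α₁ + 2α₂)·DIC
At pH 7.73: [H⁺]/K1 = 10^-1.85 = 0.014125, K2/[H⁺] = 10^-1.38 = 0.041687
α₁ = 1/(1 + 0.014125 + 0.041687) = 1/1.0558 = 0.9471; α₂ = α₁·K2/[H⁺] = 0.03948
α₁ + 2α₂ = 1.0261
CA = 1.0261 × 2.13 = 2.19 mmol/kg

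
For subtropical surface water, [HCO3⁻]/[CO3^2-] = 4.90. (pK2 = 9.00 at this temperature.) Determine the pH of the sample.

pH = 8.31

From K2 = [H⁺][CO3^2-]/[HCO3⁻]:  pH = pK2 − log₁₀([HCO3⁻]/[CO3^2-])
log₁₀(4.90) = +0.690
pH = 9.00 − (+0.690) = 8.31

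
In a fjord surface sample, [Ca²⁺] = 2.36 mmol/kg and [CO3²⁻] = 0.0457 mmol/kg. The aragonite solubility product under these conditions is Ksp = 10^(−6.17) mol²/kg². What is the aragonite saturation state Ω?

Ksp = 10^(−6.17) = 6.761×10^-7
Ω = [Ca²⁺][CO3²⁻]/Ksp = (2.36×10^-3)(0.0457×10^-3) / 6.761×10^-7 = 0.160

Ω = 0.160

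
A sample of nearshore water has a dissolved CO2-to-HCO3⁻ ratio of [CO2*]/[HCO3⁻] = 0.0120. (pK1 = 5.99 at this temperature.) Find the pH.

pH = 7.91

From K1 = [H⁺][HCO3⁻]/[CO2*]:  pH = pK1 − log₁₀([CO2*]/[HCO3⁻])
log₁₀(0.0120) = -1.921
pH = 5.99 − (-1.921) = 7.91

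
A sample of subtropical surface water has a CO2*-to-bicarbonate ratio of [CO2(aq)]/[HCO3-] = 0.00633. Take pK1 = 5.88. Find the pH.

pH = 8.08

From K1 = [H⁺][HCO3-]/[CO2(aq)]:  pH = pK1 − log₁₀([CO2(aq)]/[HCO3-])
log₁₀(0.00633) = -2.199
pH = 5.88 − (-2.199) = 8.08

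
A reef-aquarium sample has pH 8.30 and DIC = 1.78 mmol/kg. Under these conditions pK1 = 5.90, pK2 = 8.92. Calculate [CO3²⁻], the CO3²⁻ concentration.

α₂ = 1 / (1 + [H⁺]/K2 + [H⁺]²/(K1K2)) = 1 / (1 + 10^+0.62 + 10^-1.78)
   = 1 / (1 + 4.1687 + 0.016596) = 1/5.1853 = 0.1929
[CO3²⁻] = α₂ × DIC = 0.1929 × 1.78 = 0.343 mmol/kg

[CO3²⁻] = 0.343 mmol/kg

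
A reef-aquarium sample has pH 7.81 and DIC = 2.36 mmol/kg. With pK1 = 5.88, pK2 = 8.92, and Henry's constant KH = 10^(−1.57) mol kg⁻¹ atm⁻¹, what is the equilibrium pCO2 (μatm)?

α₀ = 1 / (1 + K1/[H⁺] + K1K2/[H⁺]²) = 1 / (1 + 10^+1.93 + 10^+0.82)
   = 1 / (1 + 85.114 + 6.6069) = 1/92.721 = 0.01079
[CO2*] = α₀ × DIC = 0.01079 × 2.36 = 0.02545 mmol/kg
pCO2 = [CO2*]/KH = 2.545×10^-5 / 2.692×10^-2 = 946 μatm

pCO2 = 946 μatm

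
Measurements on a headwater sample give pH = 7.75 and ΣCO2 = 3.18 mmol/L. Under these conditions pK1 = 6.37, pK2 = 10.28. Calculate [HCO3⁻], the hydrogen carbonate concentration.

[HCO3⁻] = 3.04 mmol/L

α₁ = 1 / (1 + [H⁺]/K1 + K2/[H⁺]) = 1 / (1 + 10^-1.38 + 10^-2.53)
   = 1 / (1 + 0.041687 + 0.0029512) = 1/1.0446 = 0.9573
[HCO3⁻] = α₁ × DIC = 0.9573 × 3.18 = 3.04 mmol/L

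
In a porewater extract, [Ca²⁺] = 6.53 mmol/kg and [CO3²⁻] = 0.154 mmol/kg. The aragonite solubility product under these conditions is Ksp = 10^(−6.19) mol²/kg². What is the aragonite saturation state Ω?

Ksp = 10^(−6.19) = 6.457×10^-7
Ω = [Ca²⁺][CO3²⁻]/Ksp = (6.53×10^-3)(0.154×10^-3) / 6.457×10^-7 = 1.56

Ω = 1.56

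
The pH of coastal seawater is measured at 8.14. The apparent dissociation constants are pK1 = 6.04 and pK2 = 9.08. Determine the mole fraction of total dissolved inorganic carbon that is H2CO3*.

α₀ = 0.00707

α₀ = 1 / (1 + K1/[H⁺] + K1K2/[H⁺]²) = 1 / (1 + 10^+2.10 + 10^+1.16)
   = 1 / (1 + 125.89 + 14.454) = 1/141.35 = 0.007075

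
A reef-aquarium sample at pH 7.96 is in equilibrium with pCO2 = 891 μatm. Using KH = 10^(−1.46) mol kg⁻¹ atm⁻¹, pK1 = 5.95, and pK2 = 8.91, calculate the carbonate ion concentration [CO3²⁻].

[CO3²⁻] = 0.355 mmol/kg

[CO2*] = KH · pCO2 = 10^(−1.46) × 891×10^-6 = 3.089×10^-5 mol/kg
α₀ = 1/(1 + K1/[H⁺] + K1K2/[H⁺]²) = 1/(1 + 10^+2.01 + 10^+1.06) = 0.008710
DIC = [CO2*]/α₀ = 3.089×10^-5 / 0.008710 = 3.547 mmol/kg
[CO3²⁻] = α₂·DIC; α₂ = 0.1000, so [CO3²⁻] = 0.1000 × 3.547 = 0.355 mmol/kg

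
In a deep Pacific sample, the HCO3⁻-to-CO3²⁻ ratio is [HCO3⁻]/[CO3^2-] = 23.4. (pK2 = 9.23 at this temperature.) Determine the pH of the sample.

pH = 7.86

From K2 = [H⁺][CO3^2-]/[HCO3⁻]:  pH = pK2 − log₁₀([HCO3⁻]/[CO3^2-])
log₁₀(23.4) = +1.369
pH = 9.23 − (+1.369) = 7.86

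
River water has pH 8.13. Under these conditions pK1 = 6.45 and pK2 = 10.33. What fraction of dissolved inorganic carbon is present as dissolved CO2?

α₀ = 1 / (1 + K1/[H⁺] + K1K2/[H⁺]²) = 1 / (1 + 10^+1.68 + 10^-0.52)
   = 1 / (1 + 47.863 + 0.30200) = 1/49.165 = 0.02034

α₀ = 0.0203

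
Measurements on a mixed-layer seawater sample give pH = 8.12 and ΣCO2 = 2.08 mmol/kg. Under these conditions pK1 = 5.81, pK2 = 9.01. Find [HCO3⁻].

α₁ = 1 / (1 + [H⁺]/K1 + K2/[H⁺]) = 1 / (1 + 10^-2.31 + 10^-0.89)
   = 1 / (1 + 0.0048978 + 0.12882) = 1/1.1337 = 0.8820
[HCO3⁻] = α₁ × DIC = 0.8820 × 2.08 = 1.83 mmol/kg

[HCO3⁻] = 1.83 mmol/kg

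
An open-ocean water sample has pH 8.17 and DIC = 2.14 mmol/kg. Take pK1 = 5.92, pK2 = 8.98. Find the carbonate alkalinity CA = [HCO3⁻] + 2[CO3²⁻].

CA = [HCO3⁻] + 2[CO3²⁻] = (α₁ + 2α₂)·DIC
At pH 8.17: [H⁺]/K1 = 10^-2.25 = 0.0056234, K2/[H⁺] = 10^-0.81 = 0.15488
α₁ = 1/(1 + 0.0056234 + 0.15488) = 1/1.1605 = 0.8617; α₂ = α₁·K2/[H⁺] = 0.1335
α₁ + 2α₂ = 1.1286
CA = 1.1286 × 2.14 = 2.42 mmol/kg

CA = 2.42 mmol/kg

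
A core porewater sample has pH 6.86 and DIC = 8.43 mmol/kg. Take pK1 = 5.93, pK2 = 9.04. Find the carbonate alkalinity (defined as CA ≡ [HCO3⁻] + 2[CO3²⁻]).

CA = 7.60 mmol/kg

CA = [HCO3⁻] + 2[CO3²⁻] = (α₁ + 2α₂)·DIC
At pH 6.86: [H⁺]/K1 = 10^-0.93 = 0.11749, K2/[H⁺] = 10^-2.18 = 0.0066069
α₁ = 1/(1 + 0.11749 + 0.0066069) = 1/1.1241 = 0.8896; α₂ = α₁·K2/[H⁺] = 0.005878
α₁ + 2α₂ = 0.9014
CA = 0.9014 × 8.43 = 7.60 mmol/kg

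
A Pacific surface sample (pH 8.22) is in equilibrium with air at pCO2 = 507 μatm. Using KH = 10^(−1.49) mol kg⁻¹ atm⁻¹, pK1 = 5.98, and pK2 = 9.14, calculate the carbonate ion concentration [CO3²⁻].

[CO2*] = KH · pCO2 = 10^(−1.49) × 507×10^-6 = 1.641×10^-5 mol/kg
α₀ = 1/(1 + K1/[H⁺] + K1K2/[H⁺]²) = 1/(1 + 10^+2.24 + 10^+1.32) = 0.005111
DIC = [CO2*]/α₀ = 1.641×10^-5 / 0.005111 = 3.210 mmol/kg
[CO3²⁻] = α₂·DIC; α₂ = 0.1068, so [CO3²⁻] = 0.1068 × 3.210 = 0.343 mmol/kg

[CO3²⁻] = 0.343 mmol/kg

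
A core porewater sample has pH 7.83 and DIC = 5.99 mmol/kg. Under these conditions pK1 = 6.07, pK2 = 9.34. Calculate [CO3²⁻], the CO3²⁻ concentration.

[CO3²⁻] = 0.177 mmol/kg

α₂ = 1 / (1 + [H⁺]/K2 + [H⁺]²/(K1K2)) = 1 / (1 + 10^+1.51 + 10^-0.25)
   = 1 / (1 + 32.359 + 0.56234) = 1/33.922 = 0.02948
[CO3²⁻] = α₂ × DIC = 0.02948 × 5.99 = 0.177 mmol/kg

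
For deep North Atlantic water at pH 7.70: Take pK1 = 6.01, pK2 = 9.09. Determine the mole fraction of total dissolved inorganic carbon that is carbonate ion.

α₂ = 1 / (1 + [H⁺]/K2 + [H⁺]²/(K1K2)) = 1 / (1 + 10^+1.39 + 10^-0.30)
   = 1 / (1 + 24.547 + 0.50119) = 1/26.048 = 0.03839

α₂ = 0.0384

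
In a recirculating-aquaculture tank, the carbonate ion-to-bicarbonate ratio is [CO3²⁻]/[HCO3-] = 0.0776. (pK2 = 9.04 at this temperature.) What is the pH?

From K2 = [H⁺][CO3²⁻]/[HCO3-]:  pH = pK2 + log₁₀([CO3²⁻]/[HCO3-])
log₁₀(0.0776) = -1.110
pH = 9.04 + (-1.110) = 7.93

pH = 7.93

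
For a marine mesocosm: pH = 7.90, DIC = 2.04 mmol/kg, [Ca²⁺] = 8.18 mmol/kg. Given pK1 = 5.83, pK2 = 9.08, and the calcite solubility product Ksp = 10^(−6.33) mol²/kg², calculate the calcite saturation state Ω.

Ω = 2.19

α₂ = 1 / (1 + [H⁺]/K2 + [H⁺]²/(K1K2)) = 1 / (1 + 10^+1.18 + 10^-0.89)
   = 1 / (1 + 15.136 + 0.12882) = 1/16.264 = 0.06148
[CO3²⁻] = α₂ × DIC = 0.06148 × 2.04 = 0.1254 mmol/kg
Ksp = 10^(−6.33) = 4.677×10^-7
Ω = [Ca²⁺][CO3²⁻]/Ksp = (8.18×10^-3)(1.254×10^-4) / 4.677×10^-7 = 2.19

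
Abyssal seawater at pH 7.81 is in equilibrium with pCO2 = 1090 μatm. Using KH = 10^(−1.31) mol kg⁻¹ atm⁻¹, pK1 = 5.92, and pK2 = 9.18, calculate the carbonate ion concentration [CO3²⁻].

[CO3²⁻] = 0.177 mmol/kg

[CO2*] = KH · pCO2 = 10^(−1.31) × 1090×10^-6 = 5.339×10^-5 mol/kg
α₀ = 1/(1 + K1/[H⁺] + K1K2/[H⁺]²) = 1/(1 + 10^+1.89 + 10^+0.52) = 0.01220
DIC = [CO2*]/α₀ = 5.339×10^-5 / 0.01220 = 4.374 mmol/kg
[CO3²⁻] = α₂·DIC; α₂ = 0.04041, so [CO3²⁻] = 0.04041 × 4.374 = 0.177 mmol/kg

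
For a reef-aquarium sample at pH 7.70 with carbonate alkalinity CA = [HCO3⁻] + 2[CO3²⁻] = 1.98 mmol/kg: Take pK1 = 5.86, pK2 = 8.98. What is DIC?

CA = [HCO3⁻] + 2[CO3²⁻] = (α₁ + 2α₂)·DIC
At pH 7.70: [H⁺]/K1 = 10^-1.84 = 0.014454, K2/[H⁺] = 10^-1.28 = 0.052481
α₁ = 1/(1 + 0.014454 + 0.052481) = 1/1.0669 = 0.9373; α₂ = α₁·K2/[H⁺] = 0.04919
α₁ + 2α₂ = 1.0356
DIC = CA / (α₁ + 2α₂) = 1.98 / 1.0356 = 1.91 mmol/kg

DIC = 1.91 mmol/kg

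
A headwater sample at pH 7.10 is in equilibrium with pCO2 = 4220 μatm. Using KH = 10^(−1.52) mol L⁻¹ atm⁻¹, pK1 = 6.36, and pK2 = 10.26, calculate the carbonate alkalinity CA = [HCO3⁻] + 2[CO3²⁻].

CA = 0.701 mmol/L

[CO2*] = KH · pCO2 = 10^(−1.52) × 4220×10^-6 = 1.274×10^-4 mol/L
α₀ = 1/(1 + K1/[H⁺] + K1K2/[H⁺]²) = 1/(1 + 10^+0.74 + 10^-2.42) = 0.1539
DIC = [CO2*]/α₀ = 1.274×10^-4 / 0.1539 = 0.8283 mmol/L
CA = (α₁ + 2α₂)·DIC = (0.8456 + 2×0.0005850) × 0.8283 = 0.701 mmol/L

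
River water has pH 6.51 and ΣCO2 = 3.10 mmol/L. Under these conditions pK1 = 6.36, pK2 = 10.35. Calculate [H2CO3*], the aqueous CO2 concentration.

[CO2*] = 1.28 mmol/L

α₀ = 1 / (1 + K1/[H⁺] + K1K2/[H⁺]²) = 1 / (1 + 10^+0.15 + 10^-3.69)
   = 1 / (1 + 1.4125 + 0.00020417) = 1/2.4127 = 0.4145
[CO2*] = α₀ × DIC = 0.4145 × 3.10 = 1.28 mmol/L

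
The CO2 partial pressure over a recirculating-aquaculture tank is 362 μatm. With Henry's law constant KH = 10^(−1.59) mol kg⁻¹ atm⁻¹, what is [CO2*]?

KH = 10^(−1.59) = 2.570×10^-2 mol kg⁻¹ atm⁻¹
[CO2*] = KH · pCO2 = 2.570×10^-2 × 362×10^-6 atm = 9.30×10^-6 mol/kg

[CO2*] = 9.30 μmol/kg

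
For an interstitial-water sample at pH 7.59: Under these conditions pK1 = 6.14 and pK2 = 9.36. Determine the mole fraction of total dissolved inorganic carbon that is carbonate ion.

α₂ = 1 / (1 + [H⁺]/K2 + [H⁺]²/(K1K2)) = 1 / (1 + 10^+1.77 + 10^+0.32)
   = 1 / (1 + 58.884 + 2.0893) = 1/61.974 = 0.01614

α₂ = 0.0161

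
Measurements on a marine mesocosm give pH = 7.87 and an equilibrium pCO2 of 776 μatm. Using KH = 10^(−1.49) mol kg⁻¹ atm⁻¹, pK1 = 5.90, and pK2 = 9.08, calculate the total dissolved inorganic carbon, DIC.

[CO2*] = KH · pCO2 = 10^(−1.49) × 776×10^-6 = 2.511×10^-5 mol/kg
α₀ = 1/(1 + K1/[H⁺] + K1K2/[H⁺]²) = 1/(1 + 10^+1.97 + 10^+0.76) = 0.009992
DIC = [CO2*]/α₀ = 2.511×10^-5 / 0.009992 = 2.51 mmol/kg

DIC = 2.51 mmol/kg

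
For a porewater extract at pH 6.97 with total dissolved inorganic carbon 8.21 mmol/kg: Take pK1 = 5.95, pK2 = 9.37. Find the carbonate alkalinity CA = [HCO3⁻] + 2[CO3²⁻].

CA = [HCO3⁻] + 2[CO3²⁻] = (α₁ + 2α₂)·DIC
At pH 6.97: [H⁺]/K1 = 10^-1.02 = 0.095499, K2/[H⁺] = 10^-2.40 = 0.0039811
α₁ = 1/(1 + 0.095499 + 0.0039811) = 1/1.0995 = 0.9095; α₂ = α₁·K2/[H⁺] = 0.003621
α₁ + 2α₂ = 0.9168
CA = 0.9168 × 8.21 = 7.53 mmol/kg

CA = 7.53 mmol/kg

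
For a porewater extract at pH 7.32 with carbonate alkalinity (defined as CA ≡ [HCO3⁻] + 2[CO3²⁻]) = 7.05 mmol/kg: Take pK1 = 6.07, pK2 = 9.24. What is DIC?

CA = [HCO3⁻] + 2[CO3²⁻] = (α₁ + 2α₂)·DIC
At pH 7.32: [H⁺]/K1 = 10^-1.25 = 0.056234, K2/[H⁺] = 10^-1.92 = 0.012023
α₁ = 1/(1 + 0.056234 + 0.012023) = 1/1.0683 = 0.9361; α₂ = α₁·K2/[H⁺] = 0.01125
α₁ + 2α₂ = 0.9586
DIC = CA / (α₁ + 2α₂) = 7.05 / 0.9586 = 7.35 mmol/kg

DIC = 7.35 mmol/kg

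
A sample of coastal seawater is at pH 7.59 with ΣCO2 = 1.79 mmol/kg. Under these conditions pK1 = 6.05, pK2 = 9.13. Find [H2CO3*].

[CO2*] = 0.0488 mmol/kg

α₀ = 1 / (1 + K1/[H⁺] + K1K2/[H⁺]²) = 1 / (1 + 10^+1.54 + 10^-0.00)
   = 1 / (1 + 34.674 + 1.0000) = 1/36.674 = 0.02727
[CO2*] = α₀ × DIC = 0.02727 × 1.79 = 0.0488 mmol/kg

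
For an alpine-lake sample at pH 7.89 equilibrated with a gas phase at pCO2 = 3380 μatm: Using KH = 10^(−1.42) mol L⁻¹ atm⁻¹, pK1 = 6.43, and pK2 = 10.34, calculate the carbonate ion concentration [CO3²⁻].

[CO3²⁻] = 13.1 μmol/L

[CO2*] = KH · pCO2 = 10^(−1.42) × 3380×10^-6 = 1.285×10^-4 mol/L
α₀ = 1/(1 + K1/[H⁺] + K1K2/[H⁺]²) = 1/(1 + 10^+1.46 + 10^-0.99) = 0.03340
DIC = [CO2*]/α₀ = 1.285×10^-4 / 0.03340 = 3.848 mmol/L
[CO3²⁻] = α₂·DIC; α₂ = 0.003418, so [CO3²⁻] = 0.003418 × 3.848 = 0.0131 mmol/L = 13.1 μmol/L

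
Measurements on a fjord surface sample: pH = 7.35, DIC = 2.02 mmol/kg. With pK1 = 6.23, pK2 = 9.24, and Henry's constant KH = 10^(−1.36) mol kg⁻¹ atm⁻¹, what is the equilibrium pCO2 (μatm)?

α₀ = 1 / (1 + K1/[H⁺] + K1K2/[H⁺]²) = 1 / (1 + 10^+1.12 + 10^-0.77)
   = 1 / (1 + 13.183 + 0.16982) = 1/14.352 = 0.06967
[CO2*] = α₀ × DIC = 0.06967 × 2.02 = 0.1407 mmol/kg
pCO2 = [CO2*]/KH = 1.407×10^-4 / 4.365×10^-2 = 3220 μatm

pCO2 = 3220 μatm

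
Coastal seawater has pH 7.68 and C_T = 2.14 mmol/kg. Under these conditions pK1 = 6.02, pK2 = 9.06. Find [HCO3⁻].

α₁ = 1 / (1 + [H⁺]/K1 + K2/[H⁺]) = 1 / (1 + 10^-1.66 + 10^-1.38)
   = 1 / (1 + 0.021878 + 0.041687) = 1/1.0636 = 0.9402
[HCO3⁻] = α₁ × DIC = 0.9402 × 2.14 = 2.01 mmol/kg

[HCO3⁻] = 2.01 mmol/kg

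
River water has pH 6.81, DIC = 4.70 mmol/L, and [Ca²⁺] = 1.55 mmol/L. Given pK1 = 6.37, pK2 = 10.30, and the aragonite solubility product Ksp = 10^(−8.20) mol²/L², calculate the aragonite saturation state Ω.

Ω = 0.274

α₂ = 1 / (1 + [H⁺]/K2 + [H⁺]²/(K1K2)) = 1 / (1 + 10^+3.49 + 10^+3.05)
   = 1 / (1 + 3090.3 + 1122.0) = 1/4213.3 = 0.0002373
[CO3²⁻] = α₂ × DIC = 0.0002373 × 4.70 = 0.001116 mmol/L = 1.116 μmol/L
Ksp = 10^(−8.20) = 6.310×10^-9
Ω = [Ca²⁺][CO3²⁻]/Ksp = (1.55×10^-3)(1.116×10^-6) / 6.310×10^-9 = 0.274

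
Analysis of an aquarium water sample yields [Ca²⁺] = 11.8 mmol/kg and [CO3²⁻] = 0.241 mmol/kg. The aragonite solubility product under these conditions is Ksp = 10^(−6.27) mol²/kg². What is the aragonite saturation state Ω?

Ω = 5.30

Ksp = 10^(−6.27) = 5.370×10^-7
Ω = [Ca²⁺][CO3²⁻]/Ksp = (11.8×10^-3)(0.241×10^-3) / 5.370×10^-7 = 5.30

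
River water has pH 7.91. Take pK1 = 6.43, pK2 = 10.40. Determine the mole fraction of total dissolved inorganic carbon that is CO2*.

α₀ = 1 / (1 + K1/[H⁺] + K1K2/[H⁺]²) = 1 / (1 + 10^+1.48 + 10^-1.01)
   = 1 / (1 + 30.200 + 0.097724) = 1/31.297 = 0.03195

α₀ = 0.0320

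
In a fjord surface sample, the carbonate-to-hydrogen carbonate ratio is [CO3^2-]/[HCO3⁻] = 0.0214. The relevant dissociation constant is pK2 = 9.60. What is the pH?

pH = 7.93

From K2 = [H⁺][CO3^2-]/[HCO3⁻]:  pH = pK2 + log₁₀([CO3^2-]/[HCO3⁻])
log₁₀(0.0214) = -1.670
pH = 9.60 + (-1.670) = 7.93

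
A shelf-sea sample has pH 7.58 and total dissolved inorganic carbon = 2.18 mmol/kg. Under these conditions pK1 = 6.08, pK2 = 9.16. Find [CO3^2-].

[CO3²⁻] = 0.0542 mmol/kg

α₂ = 1 / (1 + [H⁺]/K2 + [H⁺]²/(K1K2)) = 1 / (1 + 10^+1.58 + 10^+0.08)
   = 1 / (1 + 38.019 + 1.2023) = 1/40.221 = 0.02486
[CO3²⁻] = α₂ × DIC = 0.02486 × 2.18 = 0.0542 mmol/kg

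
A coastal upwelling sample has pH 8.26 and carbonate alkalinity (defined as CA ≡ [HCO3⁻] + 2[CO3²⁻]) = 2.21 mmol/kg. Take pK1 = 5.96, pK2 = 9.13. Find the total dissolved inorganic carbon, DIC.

CA = [HCO3⁻] + 2[CO3²⁻] = (α₁ + 2α₂)·DIC
At pH 8.26: [H⁺]/K1 = 10^-2.30 = 0.0050119, K2/[H⁺] = 10^-0.87 = 0.13490
α₁ = 1/(1 + 0.0050119 + 0.13490) = 1/1.1399 = 0.8773; α₂ = α₁·K2/[H⁺] = 0.1183
α₁ + 2α₂ = 1.1139
DIC = CA / (α₁ + 2α₂) = 2.21 / 1.1139 = 1.98 mmol/kg

DIC = 1.98 mmol/kg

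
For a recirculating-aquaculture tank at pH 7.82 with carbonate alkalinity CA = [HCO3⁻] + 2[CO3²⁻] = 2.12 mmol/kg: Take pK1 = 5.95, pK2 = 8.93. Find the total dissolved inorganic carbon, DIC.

CA = [HCO3⁻] + 2[CO3²⁻] = (α₁ + 2α₂)·DIC
At pH 7.82: [H⁺]/K1 = 10^-1.87 = 0.013490, K2/[H⁺] = 10^-1.11 = 0.077625
α₁ = 1/(1 + 0.013490 + 0.077625) = 1/1.0911 = 0.9165; α₂ = α₁·K2/[H⁺] = 0.07114
α₁ + 2α₂ = 1.0588
DIC = CA / (α₁ + 2α₂) = 2.12 / 1.0588 = 2.00 mmol/kg

DIC = 2.00 mmol/kg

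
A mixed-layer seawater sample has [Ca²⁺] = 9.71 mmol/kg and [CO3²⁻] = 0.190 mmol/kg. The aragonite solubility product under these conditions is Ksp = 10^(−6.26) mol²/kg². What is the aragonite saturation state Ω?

Ksp = 10^(−6.26) = 5.495×10^-7
Ω = [Ca²⁺][CO3²⁻]/Ksp = (9.71×10^-3)(0.190×10^-3) / 5.495×10^-7 = 3.36

Ω = 3.36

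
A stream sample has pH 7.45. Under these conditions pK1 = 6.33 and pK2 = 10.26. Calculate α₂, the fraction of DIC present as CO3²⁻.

α₂ = 0.00144

α₂ = 1 / (1 + [H⁺]/K2 + [H⁺]²/(K1K2)) = 1 / (1 + 10^+2.81 + 10^+1.69)
   = 1 / (1 + 645.65 + 48.978) = 1/695.63 = 0.001438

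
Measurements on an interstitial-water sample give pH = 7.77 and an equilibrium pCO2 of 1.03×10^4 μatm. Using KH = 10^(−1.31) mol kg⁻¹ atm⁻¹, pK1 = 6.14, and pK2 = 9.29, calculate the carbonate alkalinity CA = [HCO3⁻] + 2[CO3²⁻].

[CO2*] = KH · pCO2 = 10^(−1.31) × 1.03×10^4×10^-6 = 5.045×10^-4 mol/kg
α₀ = 1/(1 + K1/[H⁺] + K1K2/[H⁺]²) = 1/(1 + 10^+1.63 + 10^+0.11) = 0.02225
DIC = [CO2*]/α₀ = 5.045×10^-4 / 0.02225 = 22.67 mmol/kg
CA = (α₁ + 2α₂)·DIC = (0.9491 + 2×0.02866) × 22.67 = 22.8 mmol/kg

CA = 22.8 mmol/kg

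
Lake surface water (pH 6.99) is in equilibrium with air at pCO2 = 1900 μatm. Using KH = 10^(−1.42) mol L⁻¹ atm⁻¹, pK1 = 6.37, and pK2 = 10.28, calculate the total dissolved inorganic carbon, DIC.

[CO2*] = KH · pCO2 = 10^(−1.42) × 1900×10^-6 = 7.224×10^-5 mol/L
α₀ = 1/(1 + K1/[H⁺] + K1K2/[H⁺]²) = 1/(1 + 10^+0.62 + 10^-2.67) = 0.1934
DIC = [CO2*]/α₀ = 7.224×10^-5 / 0.1934 = 0.374 mmol/L

DIC = 0.374 mmol/L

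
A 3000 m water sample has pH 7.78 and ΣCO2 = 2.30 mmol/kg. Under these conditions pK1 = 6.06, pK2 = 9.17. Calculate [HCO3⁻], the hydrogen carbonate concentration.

α₁ = 1 / (1 + [H⁺]/K1 + K2/[H⁺]) = 1 / (1 + 10^-1.72 + 10^-1.39)
   = 1 / (1 + 0.019055 + 0.040738) = 1/1.0598 = 0.9436
[HCO3⁻] = α₁ × DIC = 0.9436 × 2.30 = 2.17 mmol/kg

[HCO3⁻] = 2.17 mmol/kg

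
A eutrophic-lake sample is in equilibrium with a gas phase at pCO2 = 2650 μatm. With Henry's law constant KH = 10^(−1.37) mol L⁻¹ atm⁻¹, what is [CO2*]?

KH = 10^(−1.37) = 4.266×10^-2 mol L⁻¹ atm⁻¹
[CO2*] = KH · pCO2 = 4.266×10^-2 × 2650×10^-6 atm = 1.13×10^-4 mol/L

[CO2*] = 113 μmol/L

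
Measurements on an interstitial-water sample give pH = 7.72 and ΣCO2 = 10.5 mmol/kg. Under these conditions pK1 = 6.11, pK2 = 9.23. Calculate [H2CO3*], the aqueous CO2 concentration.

[CO2*] = 0.244 mmol/kg

α₀ = 1 / (1 + K1/[H⁺] + K1K2/[H⁺]²) = 1 / (1 + 10^+1.61 + 10^+0.10)
   = 1 / (1 + 40.738 + 1.2589) = 1/42.997 = 0.02326
[CO2*] = α₀ × DIC = 0.02326 × 10.5 = 0.244 mmol/kg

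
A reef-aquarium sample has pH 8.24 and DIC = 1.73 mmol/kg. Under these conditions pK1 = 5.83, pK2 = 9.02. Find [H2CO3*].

α₀ = 1 / (1 + K1/[H⁺] + K1K2/[H⁺]²) = 1 / (1 + 10^+2.41 + 10^+1.63)
   = 1 / (1 + 257.04 + 42.658) = 1/300.70 = 0.003326
[CO2*] = α₀ × DIC = 0.003326 × 1.73 = 0.00575 mmol/kg = 5.75 μmol/kg

[CO2*] = 5.75 μmol/kg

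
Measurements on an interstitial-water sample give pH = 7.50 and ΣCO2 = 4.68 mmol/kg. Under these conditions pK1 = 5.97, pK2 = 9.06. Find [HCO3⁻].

[HCO3⁻] = 4.43 mmol/kg

α₁ = 1 / (1 + [H⁺]/K1 + K2/[H⁺]) = 1 / (1 + 10^-1.53 + 10^-1.56)
   = 1 / (1 + 0.029512 + 0.027542) = 1/1.0571 = 0.9460
[HCO3⁻] = α₁ × DIC = 0.9460 × 4.68 = 4.43 mmol/kg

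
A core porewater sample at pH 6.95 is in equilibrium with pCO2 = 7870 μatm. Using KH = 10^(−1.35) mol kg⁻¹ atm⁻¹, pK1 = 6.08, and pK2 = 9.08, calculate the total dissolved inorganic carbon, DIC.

DIC = 2.98 mmol/kg

[CO2*] = KH · pCO2 = 10^(−1.35) × 7870×10^-6 = 3.515×10^-4 mol/kg
α₀ = 1/(1 + K1/[H⁺] + K1K2/[H⁺]²) = 1/(1 + 10^+0.87 + 10^-1.26) = 0.1181
DIC = [CO2*]/α₀ = 3.515×10^-4 / 0.1181 = 2.98 mmol/kg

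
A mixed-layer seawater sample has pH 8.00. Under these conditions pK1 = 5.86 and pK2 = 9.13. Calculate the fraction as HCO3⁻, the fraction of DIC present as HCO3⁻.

α₁ = 0.925

α₁ = 1 / (1 + [H⁺]/K1 + K2/[H⁺]) = 1 / (1 + 10^-2.14 + 10^-1.13)
   = 1 / (1 + 0.0072444 + 0.074131) = 1/1.0814 = 0.9247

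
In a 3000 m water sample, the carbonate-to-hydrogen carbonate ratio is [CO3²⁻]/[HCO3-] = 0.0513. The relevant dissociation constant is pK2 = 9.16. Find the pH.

From K2 = [H⁺][CO3²⁻]/[HCO3-]:  pH = pK2 + log₁₀([CO3²⁻]/[HCO3-])
log₁₀(0.0513) = -1.290
pH = 9.16 + (-1.290) = 7.87

pH = 7.87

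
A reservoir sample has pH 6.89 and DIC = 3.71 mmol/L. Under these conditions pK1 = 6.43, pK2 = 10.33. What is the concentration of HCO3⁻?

[HCO3⁻] = 2.75 mmol/L

α₁ = 1 / (1 + [H⁺]/K1 + K2/[H⁺]) = 1 / (1 + 10^-0.46 + 10^-3.44)
   = 1 / (1 + 0.34674 + 0.00036308) = 1/1.3471 = 0.7423
[HCO3⁻] = α₁ × DIC = 0.7423 × 3.71 = 2.75 mmol/L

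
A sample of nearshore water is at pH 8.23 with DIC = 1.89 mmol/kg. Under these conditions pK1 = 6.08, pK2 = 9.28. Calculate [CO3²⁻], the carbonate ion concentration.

[CO3²⁻] = 0.154 mmol/kg

α₂ = 1 / (1 + [H⁺]/K2 + [H⁺]²/(K1K2)) = 1 / (1 + 10^+1.05 + 10^-1.10)
   = 1 / (1 + 11.220 + 0.079433) = 1/12.300 = 0.08130
[CO3²⁻] = α₂ × DIC = 0.08130 × 1.89 = 0.154 mmol/kg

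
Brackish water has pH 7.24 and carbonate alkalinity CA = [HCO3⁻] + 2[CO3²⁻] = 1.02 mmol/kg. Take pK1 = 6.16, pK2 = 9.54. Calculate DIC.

DIC = 1.10 mmol/kg

CA = [HCO3⁻] + 2[CO3²⁻] = (α₁ + 2α₂)·DIC
At pH 7.24: [H⁺]/K1 = 10^-1.08 = 0.083176, K2/[H⁺] = 10^-2.30 = 0.0050119
α₁ = 1/(1 + 0.083176 + 0.0050119) = 1/1.0882 = 0.9190; α₂ = α₁·K2/[H⁺] = 0.004606
α₁ + 2α₂ = 0.9282
DIC = CA / (α₁ + 2α₂) = 1.02 / 0.9282 = 1.10 mmol/kg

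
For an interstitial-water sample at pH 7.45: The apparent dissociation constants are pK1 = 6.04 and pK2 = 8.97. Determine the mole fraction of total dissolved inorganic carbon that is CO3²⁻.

α₂ = 0.0282

α₂ = 1 / (1 + [H⁺]/K2 + [H⁺]²/(K1K2)) = 1 / (1 + 10^+1.52 + 10^+0.11)
   = 1 / (1 + 33.113 + 1.2882) = 1/35.401 = 0.02825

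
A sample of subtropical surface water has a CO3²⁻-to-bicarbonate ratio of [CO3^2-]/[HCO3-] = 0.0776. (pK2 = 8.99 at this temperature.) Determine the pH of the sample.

pH = 7.88

From K2 = [H⁺][CO3^2-]/[HCO3-]:  pH = pK2 + log₁₀([CO3^2-]/[HCO3-])
log₁₀(0.0776) = -1.110
pH = 8.99 + (-1.110) = 7.88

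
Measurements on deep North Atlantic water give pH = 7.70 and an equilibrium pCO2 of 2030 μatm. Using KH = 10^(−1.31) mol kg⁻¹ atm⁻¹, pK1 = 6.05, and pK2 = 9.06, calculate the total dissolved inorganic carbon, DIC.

[CO2*] = KH · pCO2 = 10^(−1.31) × 2030×10^-6 = 9.943×10^-5 mol/kg
α₀ = 1/(1 + K1/[H⁺] + K1K2/[H⁺]²) = 1/(1 + 10^+1.65 + 10^+0.29) = 0.02100
DIC = [CO2*]/α₀ = 9.943×10^-5 / 0.02100 = 4.73 mmol/kg

DIC = 4.73 mmol/kg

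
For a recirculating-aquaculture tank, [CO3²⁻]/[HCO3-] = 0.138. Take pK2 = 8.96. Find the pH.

pH = 8.10

From K2 = [H⁺][CO3²⁻]/[HCO3-]:  pH = pK2 + log₁₀([CO3²⁻]/[HCO3-])
log₁₀(0.138) = -0.860
pH = 8.96 + (-0.860) = 8.10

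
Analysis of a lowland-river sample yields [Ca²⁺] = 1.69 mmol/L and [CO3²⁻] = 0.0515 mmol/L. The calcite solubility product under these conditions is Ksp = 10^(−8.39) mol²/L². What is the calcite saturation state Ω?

Ω = 21.4

Ksp = 10^(−8.39) = 4.074×10^-9
Ω = [Ca²⁺][CO3²⁻]/Ksp = (1.69×10^-3)(0.0515×10^-3) / 4.074×10^-9 = 21.4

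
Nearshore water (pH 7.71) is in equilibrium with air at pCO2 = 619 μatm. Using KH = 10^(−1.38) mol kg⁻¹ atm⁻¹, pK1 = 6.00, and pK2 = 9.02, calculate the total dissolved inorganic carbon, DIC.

DIC = 1.41 mmol/kg

[CO2*] = KH · pCO2 = 10^(−1.38) × 619×10^-6 = 2.580×10^-5 mol/kg
α₀ = 1/(1 + K1/[H⁺] + K1K2/[H⁺]²) = 1/(1 + 10^+1.71 + 10^+0.40) = 0.01825
DIC = [CO2*]/α₀ = 2.580×10^-5 / 0.01825 = 1.41 mmol/kg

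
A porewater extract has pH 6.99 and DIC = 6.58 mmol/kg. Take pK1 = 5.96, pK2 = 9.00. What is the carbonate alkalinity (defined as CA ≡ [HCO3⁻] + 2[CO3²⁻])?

CA = 6.08 mmol/kg

CA = [HCO3⁻] + 2[CO3²⁻] = (α₁ + 2α₂)·DIC
At pH 6.99: [H⁺]/K1 = 10^-1.03 = 0.093325, K2/[H⁺] = 10^-2.01 = 0.0097724
α₁ = 1/(1 + 0.093325 + 0.0097724) = 1/1.1031 = 0.9065; α₂ = α₁·K2/[H⁺] = 0.008859
α₁ + 2α₂ = 0.9243
CA = 0.9243 × 6.58 = 6.08 mmol/kg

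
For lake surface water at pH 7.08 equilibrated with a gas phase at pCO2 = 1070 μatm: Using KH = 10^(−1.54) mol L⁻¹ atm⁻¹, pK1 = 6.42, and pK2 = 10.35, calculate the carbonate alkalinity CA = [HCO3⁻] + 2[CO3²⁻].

CA = 0.141 mmol/L

[CO2*] = KH · pCO2 = 10^(−1.54) × 1070×10^-6 = 3.086×10^-5 mol/L
α₀ = 1/(1 + K1/[H⁺] + K1K2/[H⁺]²) = 1/(1 + 10^+0.66 + 10^-2.61) = 0.1794
DIC = [CO2*]/α₀ = 3.086×10^-5 / 0.1794 = 0.1720 mmol/L
CA = (α₁ + 2α₂)·DIC = (0.8201 + 2×0.0004404) × 0.1720 = 0.141 mmol/L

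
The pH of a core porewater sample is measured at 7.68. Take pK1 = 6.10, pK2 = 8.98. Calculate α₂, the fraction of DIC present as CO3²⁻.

α₂ = 0.0466

α₂ = 1 / (1 + [H⁺]/K2 + [H⁺]²/(K1K2)) = 1 / (1 + 10^+1.30 + 10^-0.28)
   = 1 / (1 + 19.953 + 0.52481) = 1/21.477 = 0.04656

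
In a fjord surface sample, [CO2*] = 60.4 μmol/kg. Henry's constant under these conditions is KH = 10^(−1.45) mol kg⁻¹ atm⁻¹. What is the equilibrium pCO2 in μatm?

KH = 10^(−1.45) = 3.548×10^-2 mol kg⁻¹ atm⁻¹
pCO2 = [CO2*]/KH = 60.4×10^-6 / 3.548×10^-2 = 1.70×10^-3 atm = 1700 μatm

pCO2 = 1700 μatm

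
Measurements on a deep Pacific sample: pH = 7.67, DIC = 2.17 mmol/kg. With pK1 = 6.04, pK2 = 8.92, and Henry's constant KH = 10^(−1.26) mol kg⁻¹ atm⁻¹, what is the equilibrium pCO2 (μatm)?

α₀ = 1 / (1 + K1/[H⁺] + K1K2/[H⁺]²) = 1 / (1 + 10^+1.63 + 10^+0.38)
   = 1 / (1 + 42.658 + 2.3988) = 1/46.057 = 0.02171
[CO2*] = α₀ × DIC = 0.02171 × 2.17 = 0.04712 mmol/kg
pCO2 = [CO2*]/KH = 4.712×10^-5 / 5.495×10^-2 = 857 μatm

pCO2 = 857 μatm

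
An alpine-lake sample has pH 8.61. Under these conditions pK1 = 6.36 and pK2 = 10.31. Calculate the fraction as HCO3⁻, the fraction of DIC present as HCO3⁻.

α₁ = 0.975

α₁ = 1 / (1 + [H⁺]/K1 + K2/[H⁺]) = 1 / (1 + 10^-2.25 + 10^-1.70)
   = 1 / (1 + 0.0056234 + 0.019953) = 1/1.0256 = 0.9751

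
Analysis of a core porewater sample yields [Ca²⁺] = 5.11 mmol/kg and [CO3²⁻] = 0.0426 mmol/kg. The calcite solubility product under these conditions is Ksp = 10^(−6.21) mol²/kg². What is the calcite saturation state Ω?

Ω = 0.353

Ksp = 10^(−6.21) = 6.166×10^-7
Ω = [Ca²⁺][CO3²⁻]/Ksp = (5.11×10^-3)(0.0426×10^-3) / 6.166×10^-7 = 0.353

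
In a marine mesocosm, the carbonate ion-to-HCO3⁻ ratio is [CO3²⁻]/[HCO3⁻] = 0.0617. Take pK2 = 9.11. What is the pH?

pH = 7.90

From K2 = [H⁺][CO3²⁻]/[HCO3⁻]:  pH = pK2 + log₁₀([CO3²⁻]/[HCO3⁻])
log₁₀(0.0617) = -1.210
pH = 9.11 + (-1.210) = 7.90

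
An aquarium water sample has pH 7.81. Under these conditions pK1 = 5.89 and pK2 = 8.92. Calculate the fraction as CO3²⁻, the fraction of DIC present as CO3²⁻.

α₂ = 0.0712

α₂ = 1 / (1 + [H⁺]/K2 + [H⁺]²/(K1K2)) = 1 / (1 + 10^+1.11 + 10^-0.81)
   = 1 / (1 + 12.882 + 0.15488) = 1/14.037 = 0.07124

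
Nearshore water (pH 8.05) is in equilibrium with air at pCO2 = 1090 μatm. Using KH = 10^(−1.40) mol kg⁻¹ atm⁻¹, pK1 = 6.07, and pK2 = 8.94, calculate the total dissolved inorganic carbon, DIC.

DIC = 4.72 mmol/kg

[CO2*] = KH · pCO2 = 10^(−1.40) × 1090×10^-6 = 4.339×10^-5 mol/kg
α₀ = 1/(1 + K1/[H⁺] + K1K2/[H⁺]²) = 1/(1 + 10^+1.98 + 10^+1.09) = 0.009191
DIC = [CO2*]/α₀ = 4.339×10^-5 / 0.009191 = 4.72 mmol/kg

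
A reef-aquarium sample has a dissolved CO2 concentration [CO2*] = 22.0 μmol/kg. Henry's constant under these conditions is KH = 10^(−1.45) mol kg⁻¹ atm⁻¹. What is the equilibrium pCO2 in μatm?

KH = 10^(−1.45) = 3.548×10^-2 mol kg⁻¹ atm⁻¹
pCO2 = [CO2*]/KH = 22.0×10^-6 / 3.548×10^-2 = 6.20×10^-4 atm = 620 μatm

pCO2 = 620 μatm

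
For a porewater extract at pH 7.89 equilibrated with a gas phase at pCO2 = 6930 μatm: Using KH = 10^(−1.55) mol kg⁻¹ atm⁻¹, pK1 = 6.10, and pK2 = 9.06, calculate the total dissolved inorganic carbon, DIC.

DIC = 13.1 mmol/kg

[CO2*] = KH · pCO2 = 10^(−1.55) × 6930×10^-6 = 1.953×10^-4 mol/kg
α₀ = 1/(1 + K1/[H⁺] + K1K2/[H⁺]²) = 1/(1 + 10^+1.79 + 10^+0.62) = 0.01496
DIC = [CO2*]/α₀ = 1.953×10^-4 / 0.01496 = 13.1 mmol/kg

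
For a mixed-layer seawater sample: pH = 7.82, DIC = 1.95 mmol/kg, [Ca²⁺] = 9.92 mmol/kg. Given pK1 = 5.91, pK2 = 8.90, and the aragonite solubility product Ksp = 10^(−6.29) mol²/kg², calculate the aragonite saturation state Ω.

Ω = 2.86

α₂ = 1 / (1 + [H⁺]/K2 + [H⁺]²/(K1K2)) = 1 / (1 + 10^+1.08 + 10^-0.83)
   = 1 / (1 + 12.023 + 0.14791) = 1/13.171 = 0.07593
[CO3²⁻] = α₂ × DIC = 0.07593 × 1.95 = 0.1481 mmol/kg
Ksp = 10^(−6.29) = 5.129×10^-7
Ω = [Ca²⁺][CO3²⁻]/Ksp = (9.92×10^-3)(1.481×10^-4) / 5.129×10^-7 = 2.86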